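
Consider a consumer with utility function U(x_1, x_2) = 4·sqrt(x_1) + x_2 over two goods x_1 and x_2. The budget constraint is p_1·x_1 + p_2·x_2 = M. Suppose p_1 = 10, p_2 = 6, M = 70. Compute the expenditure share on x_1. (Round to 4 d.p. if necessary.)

Plugging in: x_1* = (2·6/10)² = 1.44, x_2* = 9.2667.
Expenditure on x_1: 10·1.44 = 14.4; share = 0.2057.

share on x_1 = 0.2057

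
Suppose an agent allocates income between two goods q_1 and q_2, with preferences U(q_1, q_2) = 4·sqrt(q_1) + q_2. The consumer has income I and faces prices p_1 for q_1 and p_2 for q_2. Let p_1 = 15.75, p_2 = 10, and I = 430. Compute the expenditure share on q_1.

share on q_1 = 0.0591

Set MRS = p_1/p_2: 2·q_1^(−1/2) = p_1/p_2.
Solve: √q_1 = 2·p_2/p_1, so q_1*(p_1,p_2) = (2·p_2/p_1)², and q_2* = (I − p_1·q_1*)/p_2.
Plugging in: q_1* = (2·10/15.75)² = 1.6125, q_2* = 40.4603.
Expenditure on q_1: 15.75·1.6125 = 25.3968; share = 0.0591.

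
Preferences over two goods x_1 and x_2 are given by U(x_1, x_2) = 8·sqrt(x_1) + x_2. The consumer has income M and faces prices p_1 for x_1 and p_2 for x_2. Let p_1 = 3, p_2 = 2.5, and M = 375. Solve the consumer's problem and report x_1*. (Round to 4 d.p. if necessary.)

x_1* = 11.1111

Set MRS = p_1/p_2: 4·x_1^(−1/2) = p_1/p_2.
Thus x_1* = (4·p_2/p_1)² — independent of M — with the rest of income spent on x_2.
Plugging in: x_1* = (4·2.5/3)² = 11.1111.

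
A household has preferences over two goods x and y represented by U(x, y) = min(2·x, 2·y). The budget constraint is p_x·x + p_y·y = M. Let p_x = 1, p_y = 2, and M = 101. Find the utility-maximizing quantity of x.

Leontief preferences: the optimum is at the kink where x/2 = y/2, i.e. y = x.
Budget: p_x·x + p_y·x = M, so (2·p_x + 2·p_y)·x = 2·M.
Demand: x*(p_x,p_y,M) = 2·M/(2·p_x + 2·p_y), y* = 2·M/(2·p_x + 2·p_y).
Here 2·1 + 2·2 = 6, giving x* = 33.6667.

x* = 33.6667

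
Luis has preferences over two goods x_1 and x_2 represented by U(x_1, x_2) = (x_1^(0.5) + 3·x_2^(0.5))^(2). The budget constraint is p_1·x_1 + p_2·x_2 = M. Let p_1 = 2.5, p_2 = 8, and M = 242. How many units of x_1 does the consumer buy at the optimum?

x_1* = 25.3902

From the CES first-order condition, (1/3)·(x_2/x_1)^(0.5) = p_1/p_2.
Solve for the ratio: x_2/x_1 = [3·p_1/p_2]^(2).
Substitute x_2 = (x_2/x_1)·x_1 into the budget: x_1* = M/(p_1 + p_2·(x_2/x_1)).
Numerically x_2/x_1 = 0.878906, so x_1* = 242/(2.5 + 8·0.878906) = 25.3902.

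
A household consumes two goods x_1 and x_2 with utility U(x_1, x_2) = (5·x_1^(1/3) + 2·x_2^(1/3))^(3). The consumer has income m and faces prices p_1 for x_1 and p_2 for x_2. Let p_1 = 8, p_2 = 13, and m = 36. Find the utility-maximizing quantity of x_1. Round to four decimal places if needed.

x_1* = 3.7548

From the CES first-order condition, (5/2)·(x_2/x_1)^(2/3) = p_1/p_2.
Hence x_2/x_1 = ((2/5)·p_1/p_2)^(1/(2/3)), i.e. raised to the 1.5 power.
Substitute x_2 = (x_2/x_1)·x_1 into the budget: x_1* = m/(p_1 + p_2·(x_2/x_1)).
Numerically x_2/x_1 = 0.122127, so x_1* = 36/(8 + 13·0.122127) = 3.7548.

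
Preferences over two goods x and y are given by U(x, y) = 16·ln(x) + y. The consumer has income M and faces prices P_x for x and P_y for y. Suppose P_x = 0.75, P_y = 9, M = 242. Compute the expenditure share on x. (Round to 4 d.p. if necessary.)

MU_x = 16/x, MU_y = 1. Tangency: 16/x = P_x/P_y.
So x*(P_x,P_y) = 16·P_y/P_x, independent of income; and y* = (M − 16·P_y)/P_y.
At the given prices: x* = 16·9/0.75 = 192, and y* = 10.8889.
Expenditure on x: 0.75·192 = 144; share = 0.595.

share on x = 0.595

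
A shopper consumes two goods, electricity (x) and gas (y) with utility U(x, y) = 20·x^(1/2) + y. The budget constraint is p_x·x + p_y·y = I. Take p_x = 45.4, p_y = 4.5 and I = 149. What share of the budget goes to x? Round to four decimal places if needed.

share on x = 0.2994

Utility is quasi-linear in y; the FOC for x is 10/√x = p_x/p_y.
Solve: √x = 10·p_y/p_x, so x*(p_x,p_y) = (10·p_y/p_x)², and y* = (I − p_x·x*)/p_y.
Plugging in: x* = (10·4.5/45.4)² = 0.9825, y* = 23.1992.
Expenditure on x: 45.4·0.9825 = 44.6035; share = 0.2994.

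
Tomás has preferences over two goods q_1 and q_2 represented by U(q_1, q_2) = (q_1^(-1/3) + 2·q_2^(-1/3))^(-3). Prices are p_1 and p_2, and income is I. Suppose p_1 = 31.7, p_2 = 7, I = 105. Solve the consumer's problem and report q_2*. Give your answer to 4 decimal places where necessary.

MRS = MU_q_1/MU_q_2 = (1/2)·(q_2/q_1)^(4/3). Set equal to p_1/p_2.
Hence q_2/q_1 = (2·p_1/p_2)^(1/(4/3)), i.e. raised to the 0.75 power.
With the ratio pinned down, the budget gives q_1* = I/(p_1 + p_2·(q_2/q_1)) and q_2* = (q_2/q_1)·q_1*.
Numerically q_2/q_1 = 5.220876, so q_1* = 105/(31.7 + 7·5.220876) = 1.5385 and q_2* = 5.220876·1.5385 = 8.0326.

q_2* = 8.0326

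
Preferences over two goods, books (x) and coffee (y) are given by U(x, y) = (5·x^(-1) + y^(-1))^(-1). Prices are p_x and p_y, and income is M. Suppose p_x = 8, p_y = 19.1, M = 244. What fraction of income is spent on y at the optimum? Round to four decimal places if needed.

Substitute y = (y/x)·x into the budget: x* = M/(p_x + p_y·(y/x)).
Numerically y/x = 0.28943, so x* = 244/(8 + 19.1·0.28943) = 18.0365 and y* = 0.28943·18.0365 = 5.2203.
Expenditure on y: 19.1·5.2203 = 99.7079; share = 0.4086.

share on y = 0.4086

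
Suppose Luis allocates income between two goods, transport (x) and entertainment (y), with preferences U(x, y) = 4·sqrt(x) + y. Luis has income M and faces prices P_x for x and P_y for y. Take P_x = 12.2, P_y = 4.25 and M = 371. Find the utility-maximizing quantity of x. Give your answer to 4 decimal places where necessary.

Solve: √x = 2·P_y/P_x, so x*(P_x,P_y) = (2·P_y/P_x)², and y* = (M − P_x·x*)/P_y.
Plugging in: x* = (2·4.25/12.2)² = 0.4854.

x* = 0.4854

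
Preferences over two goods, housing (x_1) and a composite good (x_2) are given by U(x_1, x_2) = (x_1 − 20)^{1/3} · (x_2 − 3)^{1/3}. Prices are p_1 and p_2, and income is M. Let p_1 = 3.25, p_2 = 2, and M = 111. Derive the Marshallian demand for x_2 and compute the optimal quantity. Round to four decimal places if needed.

x_2* = 13

This is Cobb-Douglas in (x_1−20, x_2−3): tangency gives 1/3·p_2·(x_2−3) = 1/3·p_1·(x_1−20).
Substituting into the budget: x_1* = 20 + 0.5·(M − 20·p_1 − 3·p_2)/p_1, and x_2* = 3 + 0.5·(…)/p_2.
Discretionary income = 111 − 20·3.25 − 3·2 = 40; x_2* = 3 + 0.5·40/2 = 13.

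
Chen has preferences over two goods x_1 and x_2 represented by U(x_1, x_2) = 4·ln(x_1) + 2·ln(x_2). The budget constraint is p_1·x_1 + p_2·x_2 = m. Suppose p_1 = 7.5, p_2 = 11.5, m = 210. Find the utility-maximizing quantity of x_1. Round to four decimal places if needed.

x_1* = 18.6667

Tangency: MRS = 2·x_2/x_1 = p_1/p_2.
So 4·p_2·x_2 = 2·p_1·x_1; combined with the budget, a share 2/3 of income goes to x_1.
Demand: x_1*(p_1,p_2,m) = 2/3·m/p_1 and x_2* = 1/3·m/p_2.
At p_1=7.5, p_2=11.5, m=210: x_1* = 2/3·210/7.5 = 18.6667.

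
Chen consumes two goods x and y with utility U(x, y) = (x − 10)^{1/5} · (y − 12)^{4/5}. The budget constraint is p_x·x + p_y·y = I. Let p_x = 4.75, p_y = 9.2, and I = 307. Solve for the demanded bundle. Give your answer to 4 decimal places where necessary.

MRS = (1/4)·(y−12)/(x−10). Tangency with p_x/p_y gives y−12 = 4·(p_x/p_y)·(x−10).
After buying the subsistence bundle (10, 12), a share 0.2 of the remaining income goes to x: x* = 10 + 0.2·(I − 10p_x − 12p_y)/p_x.
Discretionary income = 307 − 10·4.75 − 12·9.2 = 149.1; x* = 10 + 0.2·149.1/4.75 = 16.2779; y* = 12 + 0.8·149.1/9.2 = 24.9652.

x* = 16.2779, y* = 24.9652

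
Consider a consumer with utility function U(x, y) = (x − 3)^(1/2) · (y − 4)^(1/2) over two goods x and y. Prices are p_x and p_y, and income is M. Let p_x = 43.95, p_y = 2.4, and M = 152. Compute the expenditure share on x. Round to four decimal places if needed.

share on x = 0.9021

This is Cobb-Douglas in (x−3, y−4): tangency gives 0.5·p_y·(y−4) = 0.5·p_x·(x−3).
Substituting into the budget: x* = 3 + 0.5·(M − 3·p_x − 4·p_y)/p_x, and y* = 4 + 0.5·(…)/p_y.
Discretionary income = 152 − 3·43.95 − 4·2.4 = 10.55; x* = 3 + 0.5·10.55/43.95 = 3.12; y* = 4 + 0.5·10.55/2.4 = 6.1979.
Expenditure on x: 43.95·3.12 = 137.125; share = 0.9021.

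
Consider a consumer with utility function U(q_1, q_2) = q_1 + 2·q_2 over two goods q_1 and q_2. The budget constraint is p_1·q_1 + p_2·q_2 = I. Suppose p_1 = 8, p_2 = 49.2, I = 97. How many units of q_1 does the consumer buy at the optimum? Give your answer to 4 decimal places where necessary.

Linear utility — the consumer picks whichever good has higher MU/price: 1/8 = 0.125 vs 2/49.2 = 0.0407.
q_1 gives more utility per dollar, so spend all income on q_1: q_1* = I/p_1, q_2* = 0.
Numerically: q_1* = 12.125, q_2* = 0.

q_1* = 12.125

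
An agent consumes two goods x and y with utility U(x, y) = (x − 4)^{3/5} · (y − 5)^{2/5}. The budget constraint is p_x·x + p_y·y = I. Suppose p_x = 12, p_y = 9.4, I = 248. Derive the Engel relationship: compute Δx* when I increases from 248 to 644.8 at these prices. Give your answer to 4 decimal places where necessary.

Δx* = 19.84

Let x' = x−4, y' = y−5. MRS = (3/2)·y'/x' = p_x/p_y.
Substituting into the budget: x* = 4 + 0.6·(I − 4·p_x − 5·p_y)/p_x, and y* = 5 + 0.4·(…)/p_y.
Discretionary income = 248 − 4·12 − 5·9.4 = 153; x* = 4 + 0.6·153/12 = 11.65.
At I' = 644.8: x* = 31.49. Change: 31.49 − 11.65 = 19.84.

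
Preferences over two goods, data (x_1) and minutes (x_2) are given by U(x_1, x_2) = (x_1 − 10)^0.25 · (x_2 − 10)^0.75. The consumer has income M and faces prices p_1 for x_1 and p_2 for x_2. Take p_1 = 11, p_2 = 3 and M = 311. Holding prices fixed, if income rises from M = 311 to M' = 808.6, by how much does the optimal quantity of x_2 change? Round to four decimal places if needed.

This is Cobb-Douglas in (x_1−10, x_2−10): tangency gives 0.25·p_2·(x_2−10) = 0.75·p_1·(x_1−10).
Substituting into the budget: x_1* = 10 + 0.25·(M − 10·p_1 − 10·p_2)/p_1, and x_2* = 10 + 0.75·(…)/p_2.
Discretionary income = 311 − 10·11 − 10·3 = 171; x_2* = 10 + 0.75·171/3 = 52.75.
At M' = 808.6: x_2* = 177.15. Change: 177.15 − 52.75 = 124.4.

Δx_2* = 124.4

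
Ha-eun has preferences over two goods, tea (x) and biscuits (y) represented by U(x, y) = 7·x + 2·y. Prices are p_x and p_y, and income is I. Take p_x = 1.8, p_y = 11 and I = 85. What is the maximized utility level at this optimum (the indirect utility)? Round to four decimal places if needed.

V = 330.5556

Linear utility — the consumer picks whichever good has higher MU/price: 7/1.8 = 3.8889 vs 2/11 = 0.1818.
x gives more utility per dollar, so spend all income on x: x* = I/p_x, y* = 0.
Numerically: x* = 47.2222, y* = 0.
Utility at the optimum: U(47.2222, 0) = 330.5556.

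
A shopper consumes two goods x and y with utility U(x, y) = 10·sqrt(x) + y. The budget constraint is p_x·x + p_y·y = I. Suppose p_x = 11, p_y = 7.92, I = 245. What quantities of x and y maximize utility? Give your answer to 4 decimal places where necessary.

x* = 12.96, y* = 12.9343

Set MRS = p_x/p_y: 5·x^(−1/2) = p_x/p_y.
Solve: √x = 5·p_y/p_x, so x*(p_x,p_y) = (5·p_y/p_x)², and y* = (I − p_x·x*)/p_y.
Plugging in: x* = (5·7.92/11)² = 12.96, y* = 12.9343.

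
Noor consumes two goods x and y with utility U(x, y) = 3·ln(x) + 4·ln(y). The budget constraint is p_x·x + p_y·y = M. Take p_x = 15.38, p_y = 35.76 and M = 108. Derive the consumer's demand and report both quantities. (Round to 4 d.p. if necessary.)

The MRS is (3/4)·y/x. Set MRS = p_x/p_y.
So 3·p_y·y = 4·p_x·x; combined with the budget, a share 3/7 of income goes to x.
Demand: x*(p_x,p_y,M) = 3/7·M/p_x and y* = 4/7·M/p_y.
At p_x=15.38, p_y=35.76, M=108: x* = 3/7·108/15.38 = 3.0095, y* = 1.7258.

x* = 3.0095, y* = 1.7258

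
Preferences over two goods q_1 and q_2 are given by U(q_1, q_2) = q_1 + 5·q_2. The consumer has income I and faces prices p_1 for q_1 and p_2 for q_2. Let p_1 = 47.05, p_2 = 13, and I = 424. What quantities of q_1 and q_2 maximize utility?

q_1* = 0, q_2* = 32.6154

Linear utility — the consumer picks whichever good has higher MU/price: 1/47.05 = 0.0213 vs 5/13 = 0.3846.
q_2 gives more utility per dollar, so spend all income on q_2: q_2* = I/p_2, q_1* = 0.
Numerically: q_1* = 0, q_2* = 32.6154.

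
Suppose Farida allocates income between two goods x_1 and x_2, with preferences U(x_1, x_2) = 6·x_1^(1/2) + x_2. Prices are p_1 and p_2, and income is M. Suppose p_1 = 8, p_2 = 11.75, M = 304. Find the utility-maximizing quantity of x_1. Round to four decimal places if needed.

Plugging in: x_1* = (3·11.75/8)² = 19.415.

x_1* = 19.415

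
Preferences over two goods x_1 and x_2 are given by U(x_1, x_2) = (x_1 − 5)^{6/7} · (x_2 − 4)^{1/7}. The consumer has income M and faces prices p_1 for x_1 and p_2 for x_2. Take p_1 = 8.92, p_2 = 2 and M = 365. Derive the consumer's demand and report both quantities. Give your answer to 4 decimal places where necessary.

Let x_1' = x_1−5, x_2' = x_2−4. MRS = 6·x_2'/x_1' = p_1/p_2.
After buying the subsistence bundle (5, 4), a share 6/7 of the remaining income goes to x_1: x_1* = 5 + 6/7·(M − 5p_1 − 4p_2)/p_1.
Discretionary income = 365 − 5·8.92 − 4·2 = 312.4; x_1* = 5 + 6/7·312.4/8.92 = 35.0192; x_2* = 4 + 1/7·312.4/2 = 26.3143.

x_1* = 35.0192, x_2* = 26.3143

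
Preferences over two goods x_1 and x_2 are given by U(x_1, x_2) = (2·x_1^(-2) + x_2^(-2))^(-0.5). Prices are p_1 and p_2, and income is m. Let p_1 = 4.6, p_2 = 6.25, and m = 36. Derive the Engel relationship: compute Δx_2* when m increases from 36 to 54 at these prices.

Δx_2* = 1.4208

MRS = MU_x_1/MU_x_2 = 2·(x_2/x_1)^(3). Set equal to p_1/p_2.
Hence x_2/x_1 = ((1/2)·p_1/p_2)^(1/(3)), i.e. raised to the 1/3 power.
With the ratio pinned down, the budget gives x_1* = m/(p_1 + p_2·(x_2/x_1)) and x_2* = (x_2/x_1)·x_1*.
Numerically x_2/x_1 = 0.71661, so x_1* = 36/(4.6 + 6.25·0.71661) = 3.9653 and x_2* = 0.71661·3.9653 = 2.8416.
At m' = 54: x_2* = 4.2623. Change: 4.2623 − 2.8416 = 1.4208.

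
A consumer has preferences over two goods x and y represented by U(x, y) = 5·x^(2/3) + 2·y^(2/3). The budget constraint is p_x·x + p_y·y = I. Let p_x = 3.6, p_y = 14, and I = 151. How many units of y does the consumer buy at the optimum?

y* = 0.0455

Numerically y/x = 0.001088, so x* = 151/(3.6 + 14·0.001088) = 41.7677 and y* = 0.001088·41.7677 = 0.0455.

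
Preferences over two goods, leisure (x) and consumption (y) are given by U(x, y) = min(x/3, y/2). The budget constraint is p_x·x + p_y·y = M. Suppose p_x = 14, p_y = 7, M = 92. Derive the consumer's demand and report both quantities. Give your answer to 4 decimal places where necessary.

x* = 4.9286, y* = 3.2857

Leontief preferences: the optimum is at the kink where x/3 = y/2, i.e. y = (2/3)·x.
Budget: p_x·x + p_y·(2/3)·x = M, so (3·p_x + 2·p_y)·x = 3·M.
Demand: x*(p_x,p_y,M) = 3·M/(3·p_x + 2·p_y), y* = 2·M/(3·p_x + 2·p_y).
Here 3·14 + 2·7 = 56, giving x* = 4.9286 and y* = 3.2857.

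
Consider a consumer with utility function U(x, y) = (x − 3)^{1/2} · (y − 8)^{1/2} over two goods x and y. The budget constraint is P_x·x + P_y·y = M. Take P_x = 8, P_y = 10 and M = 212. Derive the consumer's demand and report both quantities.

This is Cobb-Douglas in (x−3, y−8): tangency gives 0.5·P_y·(y−8) = 0.5·P_x·(x−3).
Substituting into the budget: x* = 3 + 0.5·(M − 3·P_x − 8·P_y)/P_x, and y* = 8 + 0.5·(…)/P_y.
Discretionary income = 212 − 3·8 − 8·10 = 108; x* = 3 + 0.5·108/8 = 9.75; y* = 8 + 0.5·108/10 = 13.4.

x* = 9.75, y* = 13.4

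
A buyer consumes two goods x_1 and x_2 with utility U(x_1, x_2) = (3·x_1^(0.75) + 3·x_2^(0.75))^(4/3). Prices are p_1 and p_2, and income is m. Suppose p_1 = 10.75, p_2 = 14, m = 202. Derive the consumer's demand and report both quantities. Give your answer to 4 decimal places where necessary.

MU_x_1 ∝ 3·x_1^(-0.25), MU_x_2 ∝ 3·x_2^(-0.25), so MRS = (x_2/x_1)^(0.25) = p_1/p_2.
Hence x_2/x_1 = (p_1/p_2)^(1/(0.25)), i.e. raised to the 4 power.
With the ratio pinned down, the budget gives x_1* = m/(p_1 + p_2·(x_2/x_1)) and x_2* = (x_2/x_1)·x_1*.
Numerically x_2/x_1 = 0.347634, so x_1* = 202/(10.75 + 14·0.347634) = 12.9347 and x_2* = 0.347634·12.9347 = 4.4965.

x_1* = 12.9347, x_2* = 4.4965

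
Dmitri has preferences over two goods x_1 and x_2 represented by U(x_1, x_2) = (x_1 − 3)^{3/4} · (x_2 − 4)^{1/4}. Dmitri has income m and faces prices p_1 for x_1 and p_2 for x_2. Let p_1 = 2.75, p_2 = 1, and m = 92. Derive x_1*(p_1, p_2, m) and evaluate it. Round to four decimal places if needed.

x_1* = 24.75

Let x_1' = x_1−3, x_2' = x_2−4. MRS = 3·x_2'/x_1' = p_1/p_2.
Substituting into the budget: x_1* = 3 + 0.75·(m − 3·p_1 − 4·p_2)/p_1, and x_2* = 4 + 0.25·(…)/p_2.
Discretionary income = 92 − 3·2.75 − 4·1 = 79.75; x_1* = 3 + 0.75·79.75/2.75 = 24.75.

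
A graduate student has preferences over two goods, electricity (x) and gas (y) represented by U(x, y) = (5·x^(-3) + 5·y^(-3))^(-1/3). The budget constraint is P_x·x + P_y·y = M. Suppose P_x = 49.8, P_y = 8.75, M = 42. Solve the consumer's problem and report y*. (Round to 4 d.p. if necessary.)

y* = 1.0246

From the CES first-order condition, (y/x)^(4) = P_x/P_y.
Solve for the ratio: y/x = [P_x/P_y]^(0.25).
Substitute y = (y/x)·x into the budget: x* = M/(P_x + P_y·(y/x)).
Numerically y/x = 1.544562, so x* = 42/(49.8 + 8.75·1.544562) = 0.6634 and y* = 1.544562·0.6634 = 1.0246.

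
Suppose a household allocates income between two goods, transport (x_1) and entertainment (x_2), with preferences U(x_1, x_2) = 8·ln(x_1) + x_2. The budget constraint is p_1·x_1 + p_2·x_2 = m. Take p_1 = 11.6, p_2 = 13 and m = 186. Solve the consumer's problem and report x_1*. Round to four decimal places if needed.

x_1* = 8.9655

Set MRS = p_1/p_2: (8/x_1)/1 = p_1/p_2.
So x_1*(p_1,p_2) = 8·p_2/p_1, independent of income; and x_2* = (m − 8·p_2)/p_2.
At the given prices: x_1* = 8·13/11.6 = 8.9655.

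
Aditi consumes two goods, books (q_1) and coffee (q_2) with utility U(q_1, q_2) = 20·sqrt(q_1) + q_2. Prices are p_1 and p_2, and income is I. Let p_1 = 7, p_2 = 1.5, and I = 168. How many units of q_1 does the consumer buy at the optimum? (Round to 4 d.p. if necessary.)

q_1* = 4.5918

Plugging in: q_1* = (10·1.5/7)² = 4.5918.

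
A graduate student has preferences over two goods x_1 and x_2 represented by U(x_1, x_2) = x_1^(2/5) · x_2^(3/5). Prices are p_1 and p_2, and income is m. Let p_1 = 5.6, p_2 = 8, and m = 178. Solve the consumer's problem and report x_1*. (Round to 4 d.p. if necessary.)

Demand: x_1*(p_1,p_2,m) = 0.4·m/p_1 and x_2* = 0.6·m/p_2.
At p_1=5.6, p_2=8, m=178: x_1* = 0.4·178/5.6 = 12.7143.

x_1* = 12.7143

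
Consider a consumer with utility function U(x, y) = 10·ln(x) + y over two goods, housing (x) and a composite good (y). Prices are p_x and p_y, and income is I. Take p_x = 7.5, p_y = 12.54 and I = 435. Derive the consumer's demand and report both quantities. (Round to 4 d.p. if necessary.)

MU_x = 10/x, MU_y = 1. Tangency: 10/x = p_x/p_y.
So x*(p_x,p_y) = 10·p_y/p_x, independent of income; and y* = (I − 10·p_y)/p_y.
At the given prices: x* = 10·12.54/7.5 = 16.72, and y* = 24.689.

x* = 16.72, y* = 24.689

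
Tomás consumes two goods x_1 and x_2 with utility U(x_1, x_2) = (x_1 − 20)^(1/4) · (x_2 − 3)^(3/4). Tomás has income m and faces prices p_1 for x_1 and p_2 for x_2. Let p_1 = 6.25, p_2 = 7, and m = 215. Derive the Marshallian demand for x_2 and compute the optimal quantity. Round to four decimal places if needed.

x_2* = 10.3929

MRS = (1/3)·(x_2−3)/(x_1−20). Tangency with p_1/p_2 gives x_2−3 = 3·(p_1/p_2)·(x_1−20).
Substituting into the budget: x_1* = 20 + 0.25·(m − 20·p_1 − 3·p_2)/p_1, and x_2* = 3 + 0.75·(…)/p_2.
Discretionary income = 215 − 20·6.25 − 3·7 = 69; x_2* = 3 + 0.75·69/7 = 10.3929.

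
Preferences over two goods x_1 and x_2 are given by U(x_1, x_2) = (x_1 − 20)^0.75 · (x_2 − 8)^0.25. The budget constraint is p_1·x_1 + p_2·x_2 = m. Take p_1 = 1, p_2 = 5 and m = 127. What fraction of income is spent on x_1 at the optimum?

This is Cobb-Douglas in (x_1−20, x_2−8): tangency gives 0.75·p_2·(x_2−8) = 0.25·p_1·(x_1−20).
Substituting into the budget: x_1* = 20 + 0.75·(m − 20·p_1 − 8·p_2)/p_1, and x_2* = 8 + 0.25·(…)/p_2.
Discretionary income = 127 − 20·1 − 8·5 = 67; x_1* = 20 + 0.75·67/1 = 70.25; x_2* = 8 + 0.25·67/5 = 11.35.
Expenditure on x_1: 1·70.25 = 70.25; share = 0.5531.

share on x_1 = 0.5531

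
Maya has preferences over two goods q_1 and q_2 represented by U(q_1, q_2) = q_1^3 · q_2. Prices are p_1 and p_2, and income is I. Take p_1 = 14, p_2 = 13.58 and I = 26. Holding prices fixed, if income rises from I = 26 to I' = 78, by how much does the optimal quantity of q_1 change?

Δq_1* = 2.7857

The MRS is 3·q_2/q_1. Set MRS = p_1/p_2.
Rearranging, p_2·q_2 = (1/3)·p_1·q_1. Substituting into the budget gives p_1·q_1·(1 + (1/3)) = I.
Demand: q_1*(p_1,p_2,I) = 0.75·I/p_1 and q_2* = 0.25·I/p_2.
At p_1=14, p_2=13.58, I=26: q_1* = 0.75·26/14 = 1.3929.
At I' = 78: q_1* = 4.1786. Change: 4.1786 − 1.3929 = 2.7857.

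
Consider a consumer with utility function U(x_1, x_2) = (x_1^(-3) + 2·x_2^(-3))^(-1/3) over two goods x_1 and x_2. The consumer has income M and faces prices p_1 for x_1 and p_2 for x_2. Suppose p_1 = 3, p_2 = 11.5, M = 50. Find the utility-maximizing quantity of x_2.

MRS = MU_x_1/MU_x_2 = (1/2)·(x_2/x_1)^(4). Set equal to p_1/p_2.
Solve for the ratio: x_2/x_1 = [2·p_1/p_2]^(0.25).
With the ratio pinned down, the budget gives x_1* = M/(p_1 + p_2·(x_2/x_1)) and x_2* = (x_2/x_1)·x_1*.
Numerically x_2/x_1 = 0.849891, so x_1* = 50/(3 + 11.5·0.849891) = 3.9143 and x_2* = 0.849891·3.9143 = 3.3267.

x_2* = 3.3267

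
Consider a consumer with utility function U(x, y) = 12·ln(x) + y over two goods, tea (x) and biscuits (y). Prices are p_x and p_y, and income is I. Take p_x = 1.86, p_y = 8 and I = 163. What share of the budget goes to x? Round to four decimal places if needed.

So x*(p_x,p_y) = 12·p_y/p_x, independent of income; and y* = (I − 12·p_y)/p_y.
At the given prices: x* = 12·8/1.86 = 51.6129, and y* = 8.375.
Expenditure on x: 1.86·51.6129 = 96; share = 0.589.

share on x = 0.589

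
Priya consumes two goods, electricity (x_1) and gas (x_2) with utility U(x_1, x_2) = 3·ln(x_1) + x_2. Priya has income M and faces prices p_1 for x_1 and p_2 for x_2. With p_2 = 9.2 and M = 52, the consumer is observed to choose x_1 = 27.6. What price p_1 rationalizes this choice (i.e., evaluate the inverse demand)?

p_1 = 1

Set MRS = p_1/p_2: (3/x_1)/1 = p_1/p_2.
So x_1*(p_1,p_2) = 3·p_2/p_1, independent of income; and x_2* = (M − 3·p_2)/p_2.
Set x_1* = 27.6 in the demand function and solve for p_1: p_1 = 1.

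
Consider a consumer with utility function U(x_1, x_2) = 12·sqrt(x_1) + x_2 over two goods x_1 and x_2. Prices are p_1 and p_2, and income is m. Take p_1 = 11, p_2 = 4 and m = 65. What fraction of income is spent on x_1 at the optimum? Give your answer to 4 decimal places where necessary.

share on x_1 = 0.8056

Plugging in: x_1* = (6·4/11)² = 4.7603, x_2* = 3.1591.
Expenditure on x_1: 11·4.7603 = 52.3636; share = 0.8056.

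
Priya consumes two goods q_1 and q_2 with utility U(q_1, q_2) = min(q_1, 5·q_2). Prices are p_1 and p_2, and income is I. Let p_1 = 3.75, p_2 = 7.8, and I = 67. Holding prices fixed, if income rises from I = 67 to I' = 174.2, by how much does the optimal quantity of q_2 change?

Leontief preferences: the optimum is at the kink where q_1/5 = q_2/1, i.e. q_2 = (1/5)·q_1.
Budget: p_1·q_1 + p_2·(1/5)·q_1 = I, so (5·p_1 + p_2)·q_1 = 5·I.
Demand: q_1*(p_1,p_2,I) = 5·I/(5·p_1 + p_2), q_2* = I/(5·p_1 + p_2).
Here 5·3.75 + 7.8 = 26.55, giving q_2* = 2.5235.
At I' = 174.2: q_2* = 6.5612. Change: 6.5612 − 2.5235 = 4.0377.

Δq_2* = 4.0377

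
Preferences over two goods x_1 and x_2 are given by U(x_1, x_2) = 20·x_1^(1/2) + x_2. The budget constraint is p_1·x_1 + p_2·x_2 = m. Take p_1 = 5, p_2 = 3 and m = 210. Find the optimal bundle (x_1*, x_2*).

x_1* = 36, x_2* = 10

Utility is quasi-linear in x_2; the FOC for x_1 is 10/√x_1 = p_1/p_2.
Solve: √x_1 = 10·p_2/p_1, so x_1*(p_1,p_2) = (10·p_2/p_1)², and x_2* = (m − p_1·x_1*)/p_2.
Plugging in: x_1* = (10·3/5)² = 36, x_2* = 10.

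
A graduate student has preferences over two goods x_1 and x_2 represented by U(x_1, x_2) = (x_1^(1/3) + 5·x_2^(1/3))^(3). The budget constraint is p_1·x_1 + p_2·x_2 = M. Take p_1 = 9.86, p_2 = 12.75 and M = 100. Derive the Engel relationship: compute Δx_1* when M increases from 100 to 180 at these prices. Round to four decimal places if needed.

Δx_1* = 0.749

MU_x_1 ∝ x_1^(-2/3), MU_x_2 ∝ 5·x_2^(-2/3), so MRS = (1/5)·(x_2/x_1)^(2/3) = p_1/p_2.
Hence x_2/x_1 = (5·p_1/p_2)^(1/(2/3)), i.e. raised to the 1.5 power.
Substitute x_2 = (x_2/x_1)·x_1 into the budget: x_1* = M/(p_1 + p_2·(x_2/x_1)).
Numerically x_2/x_1 = 7.603352, so x_1* = 100/(9.86 + 12.75·7.603352) = 0.9363.
At M' = 180: x_1* = 1.6854. Change: 1.6854 − 0.9363 = 0.749.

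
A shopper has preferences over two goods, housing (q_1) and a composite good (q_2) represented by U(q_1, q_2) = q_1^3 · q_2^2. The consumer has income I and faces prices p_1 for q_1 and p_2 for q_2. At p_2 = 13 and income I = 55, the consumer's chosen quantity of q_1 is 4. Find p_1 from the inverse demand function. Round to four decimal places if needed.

MU_q_1/MU_q_2 = (3·q_2)/(2·q_1); tangency sets this equal to p_1/p_2.
Rearranging, p_2·q_2 = (2/3)·p_1·q_1. Substituting into the budget gives p_1·q_1·(1 + (2/3)) = I.
Demand: q_1*(p_1,p_2,I) = 0.6·I/p_1 and q_2* = 0.4·I/p_2.
Set q_1* = 4 in the demand function and solve for p_1: p_1 = 8.25.

p_1 = 8.25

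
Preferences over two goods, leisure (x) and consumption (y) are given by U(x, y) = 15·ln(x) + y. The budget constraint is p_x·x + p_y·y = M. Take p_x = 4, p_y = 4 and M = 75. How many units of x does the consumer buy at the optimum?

x* = 15

Set MRS = p_x/p_y: (15/x)/1 = p_x/p_y.
So x*(p_x,p_y) = 15·p_y/p_x, independent of income; and y* = (M − 15·p_y)/p_y.
At the given prices: x* = 15·4/4 = 15.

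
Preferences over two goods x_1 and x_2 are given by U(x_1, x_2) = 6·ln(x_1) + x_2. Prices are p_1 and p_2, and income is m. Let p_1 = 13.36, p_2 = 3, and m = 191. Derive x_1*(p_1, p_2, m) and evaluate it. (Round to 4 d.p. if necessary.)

x_1* = 1.3473

At the given prices: x_1* = 6·3/13.36 = 1.3473.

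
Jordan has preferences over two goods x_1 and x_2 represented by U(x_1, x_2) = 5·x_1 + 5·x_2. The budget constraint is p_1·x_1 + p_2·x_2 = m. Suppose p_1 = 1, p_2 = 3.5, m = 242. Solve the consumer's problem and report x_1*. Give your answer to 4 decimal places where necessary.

x_1* = 242

Linear utility — the consumer picks whichever good has higher MU/price: 5/1 = 5 vs 5/3.5 = 1.4286.
x_1 gives more utility per dollar, so spend all income on x_1: x_1* = m/p_1, x_2* = 0.
Numerically: x_1* = 242, x_2* = 0.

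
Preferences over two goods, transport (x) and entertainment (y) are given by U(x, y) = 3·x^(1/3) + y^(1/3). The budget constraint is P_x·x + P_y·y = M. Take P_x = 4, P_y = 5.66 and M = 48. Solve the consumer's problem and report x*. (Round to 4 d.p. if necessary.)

With the ratio pinned down, the budget gives x* = M/(P_x + P_y·(y/x)) and y* = (y/x)·x*.
Numerically y/x = 0.114336, so x* = 48/(4 + 5.66·0.114336) = 10.3289.

x* = 10.3289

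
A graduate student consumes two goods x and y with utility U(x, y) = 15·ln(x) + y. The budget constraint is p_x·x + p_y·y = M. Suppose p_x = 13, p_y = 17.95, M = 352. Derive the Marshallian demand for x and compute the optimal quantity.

So x*(p_x,p_y) = 15·p_y/p_x, independent of income; and y* = (M − 15·p_y)/p_y.
At the given prices: x* = 15·17.95/13 = 20.7115.

x* = 20.7115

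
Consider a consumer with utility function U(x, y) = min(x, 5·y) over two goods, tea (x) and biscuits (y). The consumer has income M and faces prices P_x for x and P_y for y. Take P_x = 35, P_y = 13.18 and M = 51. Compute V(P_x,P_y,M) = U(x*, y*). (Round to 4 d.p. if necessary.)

V = 1.3551

With perfect complements, no substitution: consume in ratio x:y = 5:1.
Budget: P_x·x + P_y·(1/5)·x = M, so (5·P_x + P_y)·x = 5·M.
Demand: x*(P_x,P_y,M) = 5·M/(5·P_x + P_y), y* = M/(5·P_x + P_y).
Here 5·35 + 13.18 = 188.18, giving x* = 1.3551 and y* = 0.271.
Utility at the optimum: U(1.3551, 0.271) = 1.3551.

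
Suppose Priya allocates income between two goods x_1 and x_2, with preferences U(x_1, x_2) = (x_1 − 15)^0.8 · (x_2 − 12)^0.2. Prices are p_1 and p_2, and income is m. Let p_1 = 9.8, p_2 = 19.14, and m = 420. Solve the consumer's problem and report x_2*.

x_2* = 12.4527

This is Cobb-Douglas in (x_1−15, x_2−12): tangency gives 0.8·p_2·(x_2−12) = 0.2·p_1·(x_1−15).
After buying the subsistence bundle (15, 12), a share 0.8 of the remaining income goes to x_1: x_1* = 15 + 0.8·(m − 15p_1 − 12p_2)/p_1.
Discretionary income = 420 − 15·9.8 − 12·19.14 = 43.32; x_2* = 12 + 0.2·43.32/19.14 = 12.4527.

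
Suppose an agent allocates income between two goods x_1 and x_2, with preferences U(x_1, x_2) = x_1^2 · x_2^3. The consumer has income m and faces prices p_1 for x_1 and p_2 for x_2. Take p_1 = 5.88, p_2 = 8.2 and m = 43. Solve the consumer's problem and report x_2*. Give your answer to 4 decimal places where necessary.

At p_1=5.88, p_2=8.2, m=43: x_2* = 0.6·43/8.2 = 3.1463.

x_2* = 3.1463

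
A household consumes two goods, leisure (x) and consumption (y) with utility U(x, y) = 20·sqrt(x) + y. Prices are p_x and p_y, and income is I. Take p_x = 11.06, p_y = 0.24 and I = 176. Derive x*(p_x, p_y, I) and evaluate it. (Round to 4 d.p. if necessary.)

x* = 0.0471

Thus x* = (10·p_y/p_x)² — independent of I — with the rest of income spent on y.
Plugging in: x* = (10·0.24/11.06)² = 0.0471.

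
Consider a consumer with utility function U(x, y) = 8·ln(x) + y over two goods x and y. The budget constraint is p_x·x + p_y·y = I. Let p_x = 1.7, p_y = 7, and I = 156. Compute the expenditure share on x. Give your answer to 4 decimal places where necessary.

share on x = 0.359

MU_x = 8/x, MU_y = 1. Tangency: 8/x = p_x/p_y.
So x*(p_x,p_y) = 8·p_y/p_x, independent of income; and y* = (I − 8·p_y)/p_y.
At the given prices: x* = 8·7/1.7 = 32.9412, and y* = 14.2857.
Expenditure on x: 1.7·32.9412 = 56; share = 0.359.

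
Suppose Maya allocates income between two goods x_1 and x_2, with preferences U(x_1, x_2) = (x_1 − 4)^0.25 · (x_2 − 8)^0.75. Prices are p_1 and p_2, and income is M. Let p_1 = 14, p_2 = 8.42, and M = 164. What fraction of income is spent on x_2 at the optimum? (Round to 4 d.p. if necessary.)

share on x_2 = 0.5966

This is Cobb-Douglas in (x_1−4, x_2−8): tangency gives 0.25·p_2·(x_2−8) = 0.75·p_1·(x_1−4).
Substituting into the budget: x_1* = 4 + 0.25·(M − 4·p_1 − 8·p_2)/p_1, and x_2* = 8 + 0.75·(…)/p_2.
Discretionary income = 164 − 4·14 − 8·8.42 = 40.64; x_1* = 4 + 0.25·40.64/14 = 4.7257; x_2* = 8 + 0.75·40.64/8.42 = 11.62.
Expenditure on x_2: 8.42·11.62 = 97.84; share = 0.5966.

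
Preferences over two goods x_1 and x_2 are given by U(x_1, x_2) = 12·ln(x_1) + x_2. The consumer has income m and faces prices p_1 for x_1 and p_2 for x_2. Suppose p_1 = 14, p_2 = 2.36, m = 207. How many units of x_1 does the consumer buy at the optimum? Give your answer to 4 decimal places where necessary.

Set MRS = p_1/p_2: (12/x_1)/1 = p_1/p_2.
So x_1*(p_1,p_2) = 12·p_2/p_1, independent of income; and x_2* = (m − 12·p_2)/p_2.
At the given prices: x_1* = 12·2.36/14 = 2.0229.

x_1* = 2.0229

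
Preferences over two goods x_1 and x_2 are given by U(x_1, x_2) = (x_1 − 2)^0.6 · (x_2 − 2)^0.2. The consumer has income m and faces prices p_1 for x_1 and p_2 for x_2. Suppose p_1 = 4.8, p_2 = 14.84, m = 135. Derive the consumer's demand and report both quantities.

Let x_1' = x_1−2, x_2' = x_2−2. MRS = 3·x_2'/x_1' = p_1/p_2.
After buying the subsistence bundle (2, 2), a share 0.75 of the remaining income goes to x_1: x_1* = 2 + 0.75·(m − 2p_1 − 2p_2)/p_1.
Discretionary income = 135 − 2·4.8 − 2·14.84 = 95.72; x_1* = 2 + 0.75·95.72/4.8 = 16.9563; x_2* = 2 + 0.25·95.72/14.84 = 3.6125.

x_1* = 16.9563, x_2* = 3.6125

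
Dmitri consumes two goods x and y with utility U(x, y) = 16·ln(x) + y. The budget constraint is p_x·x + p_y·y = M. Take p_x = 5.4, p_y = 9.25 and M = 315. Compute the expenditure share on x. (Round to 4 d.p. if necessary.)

MU_x = 16/x, MU_y = 1. Tangency: 16/x = p_x/p_y.
So x*(p_x,p_y) = 16·p_y/p_x, independent of income; and y* = (M − 16·p_y)/p_y.
At the given prices: x* = 16·9.25/5.4 = 27.4074, and y* = 18.0541.
Expenditure on x: 5.4·27.4074 = 148; share = 0.4698.

share on x = 0.4698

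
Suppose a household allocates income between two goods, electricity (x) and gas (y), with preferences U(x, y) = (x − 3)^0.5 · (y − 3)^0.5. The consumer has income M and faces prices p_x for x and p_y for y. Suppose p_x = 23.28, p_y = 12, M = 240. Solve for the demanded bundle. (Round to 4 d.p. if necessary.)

MRS = (y−3)/(x−3). Tangency with p_x/p_y gives y−3 = (p_x/p_y)·(x−3).
After buying the subsistence bundle (3, 3), a share 0.5 of the remaining income goes to x: x* = 3 + 0.5·(M − 3p_x − 3p_y)/p_x.
Discretionary income = 240 − 3·23.28 − 3·12 = 134.16; x* = 3 + 0.5·134.16/23.28 = 5.8814; y* = 3 + 0.5·134.16/12 = 8.59.

x* = 5.8814, y* = 8.59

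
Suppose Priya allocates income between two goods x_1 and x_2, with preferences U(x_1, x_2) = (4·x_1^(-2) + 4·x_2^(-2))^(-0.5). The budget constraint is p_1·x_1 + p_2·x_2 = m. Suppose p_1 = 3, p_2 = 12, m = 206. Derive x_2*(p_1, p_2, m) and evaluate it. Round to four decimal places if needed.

x_2* = 12.2896

From the CES first-order condition, (x_2/x_1)^(3) = p_1/p_2.
Hence x_2/x_1 = (p_1/p_2)^(1/(3)), i.e. raised to the 1/3 power.
With the ratio pinned down, the budget gives x_1* = m/(p_1 + p_2·(x_2/x_1)) and x_2* = (x_2/x_1)·x_1*.
Numerically x_2/x_1 = 0.629961, so x_1* = 206/(3 + 12·0.629961) = 19.5085 and x_2* = 0.629961·19.5085 = 12.2896.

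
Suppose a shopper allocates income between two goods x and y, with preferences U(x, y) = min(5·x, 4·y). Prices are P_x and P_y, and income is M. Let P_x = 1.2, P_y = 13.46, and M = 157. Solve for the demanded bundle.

With perfect complements, no substitution: consume in ratio x:y = 4:5.
Budget: P_x·x + P_y·(5/4)·x = M, so (4·P_x + 5·P_y)·x = 4·M.
Demand: x*(P_x,P_y,M) = 4·M/(4·P_x + 5·P_y), y* = 5·M/(4·P_x + 5·P_y).
Here 4·1.2 + 5·13.46 = 72.1, giving x* = 8.7101 and y* = 10.8877.

x* = 8.7101, y* = 10.8877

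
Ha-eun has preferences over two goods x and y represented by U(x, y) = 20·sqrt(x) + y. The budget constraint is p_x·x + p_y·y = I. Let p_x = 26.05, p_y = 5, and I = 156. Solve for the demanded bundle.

Set MRS = p_x/p_y: 10·x^(−1/2) = p_x/p_y.
Thus x* = (10·p_y/p_x)² — independent of I — with the rest of income spent on y.
Plugging in: x* = (10·5/26.05)² = 3.684, y* = 12.0061.

x* = 3.684, y* = 12.0061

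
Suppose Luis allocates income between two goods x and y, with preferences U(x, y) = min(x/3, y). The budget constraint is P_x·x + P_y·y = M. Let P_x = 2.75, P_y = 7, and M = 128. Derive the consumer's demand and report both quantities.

With perfect complements, no substitution: consume in ratio x:y = 3:1.
Budget: P_x·x + P_y·(1/3)·x = M, so (3·P_x + P_y)·x = 3·M.
Demand: x*(P_x,P_y,M) = 3·M/(3·P_x + P_y), y* = M/(3·P_x + P_y).
Here 3·2.75 + 7 = 15.25, giving x* = 25.1803 and y* = 8.3934.

x* = 25.1803, y* = 8.3934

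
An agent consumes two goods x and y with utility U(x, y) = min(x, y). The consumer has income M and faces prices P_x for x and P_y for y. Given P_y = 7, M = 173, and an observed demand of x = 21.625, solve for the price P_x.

Leontief preferences: the optimum is at the kink where x/1 = y/1, i.e. y = x.
Budget: P_x·x + P_y·x = M, so (P_x + P_y)·x = M.
Demand: x*(P_x,P_y,M) = M/(P_x + P_y), y* = M/(P_x + P_y).
Set x* = 21.625 in the demand function and solve for P_x: P_x = 1.

P_x = 1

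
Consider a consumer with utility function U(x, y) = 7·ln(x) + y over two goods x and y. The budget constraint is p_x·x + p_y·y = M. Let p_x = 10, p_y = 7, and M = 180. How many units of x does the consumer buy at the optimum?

x* = 4.9

So x*(p_x,p_y) = 7·p_y/p_x, independent of income; and y* = (M − 7·p_y)/p_y.
At the given prices: x* = 7·7/10 = 4.9.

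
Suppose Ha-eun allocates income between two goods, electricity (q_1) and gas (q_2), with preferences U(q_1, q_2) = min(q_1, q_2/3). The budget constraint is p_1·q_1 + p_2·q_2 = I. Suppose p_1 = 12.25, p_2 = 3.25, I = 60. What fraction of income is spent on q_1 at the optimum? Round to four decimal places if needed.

Leontief preferences: the optimum is at the kink where q_1/1 = q_2/3, i.e. q_2 = 3·q_1.
Budget: p_1·q_1 + p_2·3·q_1 = I, so (p_1 + 3·p_2)·q_1 = I.
Demand: q_1*(p_1,p_2,I) = I/(p_1 + 3·p_2), q_2* = 3·I/(p_1 + 3·p_2).
Here 12.25 + 3·3.25 = 22, giving q_1* = 2.7273 and q_2* = 8.1818.
Expenditure on q_1: 12.25·2.7273 = 33.4091; share = 0.5568.

share on q_1 = 0.5568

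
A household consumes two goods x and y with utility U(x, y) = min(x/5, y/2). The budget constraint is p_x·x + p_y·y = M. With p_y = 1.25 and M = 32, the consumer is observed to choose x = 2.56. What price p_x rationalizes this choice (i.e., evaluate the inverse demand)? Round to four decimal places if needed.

p_x = 12

Leontief preferences: the optimum is at the kink where x/5 = y/2, i.e. y = (2/5)·x.
Budget: p_x·x + p_y·(2/5)·x = M, so (5·p_x + 2·p_y)·x = 5·M.
Demand: x*(p_x,p_y,M) = 5·M/(5·p_x + 2·p_y), y* = 2·M/(5·p_x + 2·p_y).
Set x* = 2.56 in the demand function and solve for p_x: p_x = 12.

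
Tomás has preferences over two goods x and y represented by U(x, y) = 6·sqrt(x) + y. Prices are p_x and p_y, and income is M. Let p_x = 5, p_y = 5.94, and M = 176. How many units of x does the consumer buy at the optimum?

Set MRS = p_x/p_y: 3·x^(−1/2) = p_x/p_y.
Solve: √x = 3·p_y/p_x, so x*(p_x,p_y) = (3·p_y/p_x)², and y* = (M − p_x·x*)/p_y.
Plugging in: x* = (3·5.94/5)² = 12.7021.

x* = 12.7021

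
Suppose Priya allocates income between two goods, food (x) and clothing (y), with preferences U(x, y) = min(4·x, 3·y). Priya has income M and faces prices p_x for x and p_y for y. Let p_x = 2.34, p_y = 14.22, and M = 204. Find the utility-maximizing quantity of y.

With perfect complements, no substitution: consume in ratio x:y = 3:4.
Budget: p_x·x + p_y·(4/3)·x = M, so (3·p_x + 4·p_y)·x = 3·M.
Demand: x*(p_x,p_y,M) = 3·M/(3·p_x + 4·p_y), y* = 4·M/(3·p_x + 4·p_y).
Here 3·2.34 + 4·14.22 = 63.9, giving y* = 12.77.

y* = 12.77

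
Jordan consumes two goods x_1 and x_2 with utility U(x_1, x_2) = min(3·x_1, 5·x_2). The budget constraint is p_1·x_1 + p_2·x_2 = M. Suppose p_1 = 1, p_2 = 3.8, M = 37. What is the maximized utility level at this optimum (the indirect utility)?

Leontief preferences: the optimum is at the kink where x_1/5 = x_2/3, i.e. x_2 = (3/5)·x_1.
Budget: p_1·x_1 + p_2·(3/5)·x_1 = M, so (5·p_1 + 3·p_2)·x_1 = 5·M.
Demand: x_1*(p_1,p_2,M) = 5·M/(5·p_1 + 3·p_2), x_2* = 3·M/(5·p_1 + 3·p_2).
Here 5·1 + 3·3.8 = 16.4, giving x_1* = 11.2805 and x_2* = 6.7683.
Utility at the optimum: U(11.2805, 6.7683) = 33.8415.

V = 33.8415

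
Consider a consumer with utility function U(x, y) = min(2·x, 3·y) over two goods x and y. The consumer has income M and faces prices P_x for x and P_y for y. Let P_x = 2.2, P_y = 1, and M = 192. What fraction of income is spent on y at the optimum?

share on y = 0.2326

With perfect complements, no substitution: consume in ratio x:y = 3:2.
Budget: P_x·x + P_y·(2/3)·x = M, so (3·P_x + 2·P_y)·x = 3·M.
Demand: x*(P_x,P_y,M) = 3·M/(3·P_x + 2·P_y), y* = 2·M/(3·P_x + 2·P_y).
Here 3·2.2 + 2·1 = 8.6, giving x* = 66.9767 and y* = 44.6512.
Expenditure on y: 1·44.6512 = 44.6512; share = 0.2326.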